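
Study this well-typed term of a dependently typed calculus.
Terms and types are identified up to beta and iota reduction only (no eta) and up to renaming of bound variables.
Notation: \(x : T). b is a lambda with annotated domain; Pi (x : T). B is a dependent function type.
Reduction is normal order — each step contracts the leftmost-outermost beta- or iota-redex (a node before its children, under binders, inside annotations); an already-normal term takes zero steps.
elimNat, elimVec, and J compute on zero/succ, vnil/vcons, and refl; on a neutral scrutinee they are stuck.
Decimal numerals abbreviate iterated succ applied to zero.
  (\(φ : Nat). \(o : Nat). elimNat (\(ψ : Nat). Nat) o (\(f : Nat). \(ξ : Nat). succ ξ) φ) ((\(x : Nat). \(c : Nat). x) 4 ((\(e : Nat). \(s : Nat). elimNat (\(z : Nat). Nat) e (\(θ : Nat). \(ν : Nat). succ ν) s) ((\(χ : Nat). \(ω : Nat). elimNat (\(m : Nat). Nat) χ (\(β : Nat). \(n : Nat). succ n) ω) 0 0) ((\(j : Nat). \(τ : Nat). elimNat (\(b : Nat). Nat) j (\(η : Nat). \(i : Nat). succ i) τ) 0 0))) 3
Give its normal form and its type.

normal form:
  7
type:
  Nat
observation: 17 normal-order steps separate the term from its normal form.


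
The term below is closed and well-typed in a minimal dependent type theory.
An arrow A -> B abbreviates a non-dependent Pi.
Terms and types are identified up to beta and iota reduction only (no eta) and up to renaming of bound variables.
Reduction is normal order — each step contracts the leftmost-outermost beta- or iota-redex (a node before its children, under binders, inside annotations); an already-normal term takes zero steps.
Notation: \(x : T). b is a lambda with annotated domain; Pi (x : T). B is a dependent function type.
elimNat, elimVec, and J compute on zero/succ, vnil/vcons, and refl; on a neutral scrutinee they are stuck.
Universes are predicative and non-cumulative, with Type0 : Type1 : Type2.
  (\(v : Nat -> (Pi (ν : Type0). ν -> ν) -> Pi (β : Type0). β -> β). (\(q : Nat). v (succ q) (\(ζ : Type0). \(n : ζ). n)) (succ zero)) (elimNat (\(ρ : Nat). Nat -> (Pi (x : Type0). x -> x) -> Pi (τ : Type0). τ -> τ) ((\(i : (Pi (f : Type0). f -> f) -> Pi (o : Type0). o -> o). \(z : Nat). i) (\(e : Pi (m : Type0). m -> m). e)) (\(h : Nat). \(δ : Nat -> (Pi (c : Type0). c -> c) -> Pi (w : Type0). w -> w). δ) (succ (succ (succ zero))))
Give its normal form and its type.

normal form:
  \(v : Type0). \(ν : v). ν
inferred type:
  Pi (v : Type0). v -> v
observation: normalization takes exactly 15 steps under the normal-order strategy.


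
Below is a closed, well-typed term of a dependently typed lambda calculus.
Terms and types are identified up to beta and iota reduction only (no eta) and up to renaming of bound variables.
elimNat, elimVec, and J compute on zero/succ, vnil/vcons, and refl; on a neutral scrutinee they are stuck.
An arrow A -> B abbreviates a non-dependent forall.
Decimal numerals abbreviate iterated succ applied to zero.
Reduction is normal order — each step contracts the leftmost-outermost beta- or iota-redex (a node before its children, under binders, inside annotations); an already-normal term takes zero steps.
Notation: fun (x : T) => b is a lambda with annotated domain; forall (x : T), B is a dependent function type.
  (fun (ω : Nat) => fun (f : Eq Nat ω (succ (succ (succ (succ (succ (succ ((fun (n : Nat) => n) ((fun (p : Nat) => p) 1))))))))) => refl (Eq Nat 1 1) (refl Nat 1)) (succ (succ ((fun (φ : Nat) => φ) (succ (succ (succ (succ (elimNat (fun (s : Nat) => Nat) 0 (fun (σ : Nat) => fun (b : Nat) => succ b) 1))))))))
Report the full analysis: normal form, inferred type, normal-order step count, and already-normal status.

reduced normal form:
  fun (ω : Eq Nat 7 7) => refl (Eq Nat 1 1) (refl Nat 1)
inferred type:
  Eq Nat 7 7 -> Eq (Eq Nat 1 1) (refl Nat 1) (refl Nat 1)
steps to reach normal form (normal order): 8
started in normal form: no
first contracted redex: a beta-redex


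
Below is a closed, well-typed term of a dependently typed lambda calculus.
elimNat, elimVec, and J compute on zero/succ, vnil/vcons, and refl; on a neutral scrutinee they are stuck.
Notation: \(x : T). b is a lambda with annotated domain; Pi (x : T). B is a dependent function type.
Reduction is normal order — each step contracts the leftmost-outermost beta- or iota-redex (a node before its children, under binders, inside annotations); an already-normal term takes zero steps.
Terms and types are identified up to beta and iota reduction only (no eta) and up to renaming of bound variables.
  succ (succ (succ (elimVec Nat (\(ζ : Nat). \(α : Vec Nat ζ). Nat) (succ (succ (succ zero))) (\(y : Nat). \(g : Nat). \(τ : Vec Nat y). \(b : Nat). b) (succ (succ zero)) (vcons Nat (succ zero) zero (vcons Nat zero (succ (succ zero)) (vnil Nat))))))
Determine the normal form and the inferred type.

normal form:
  succ (succ (succ (succ (succ (succ zero)))))
type:
  Nat
observation: 11 normal-order steps separate the term from its normal form.


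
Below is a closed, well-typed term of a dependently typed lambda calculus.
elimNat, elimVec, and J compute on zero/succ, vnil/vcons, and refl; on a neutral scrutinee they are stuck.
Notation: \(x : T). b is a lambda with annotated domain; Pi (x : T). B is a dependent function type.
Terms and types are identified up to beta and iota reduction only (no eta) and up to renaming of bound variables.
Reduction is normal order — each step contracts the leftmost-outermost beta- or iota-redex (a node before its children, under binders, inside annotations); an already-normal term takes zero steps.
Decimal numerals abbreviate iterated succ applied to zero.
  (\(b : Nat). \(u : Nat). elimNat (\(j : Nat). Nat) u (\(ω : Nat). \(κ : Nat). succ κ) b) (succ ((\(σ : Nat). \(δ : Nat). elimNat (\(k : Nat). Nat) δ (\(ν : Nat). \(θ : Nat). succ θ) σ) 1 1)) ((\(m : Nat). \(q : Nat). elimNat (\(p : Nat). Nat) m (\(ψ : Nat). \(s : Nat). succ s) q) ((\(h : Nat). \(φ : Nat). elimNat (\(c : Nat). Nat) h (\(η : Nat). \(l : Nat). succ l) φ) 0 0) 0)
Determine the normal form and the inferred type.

resulting normal form:
  3
inferred type:
  Nat
observation: 24 normal-order steps separate the term from its normal form.


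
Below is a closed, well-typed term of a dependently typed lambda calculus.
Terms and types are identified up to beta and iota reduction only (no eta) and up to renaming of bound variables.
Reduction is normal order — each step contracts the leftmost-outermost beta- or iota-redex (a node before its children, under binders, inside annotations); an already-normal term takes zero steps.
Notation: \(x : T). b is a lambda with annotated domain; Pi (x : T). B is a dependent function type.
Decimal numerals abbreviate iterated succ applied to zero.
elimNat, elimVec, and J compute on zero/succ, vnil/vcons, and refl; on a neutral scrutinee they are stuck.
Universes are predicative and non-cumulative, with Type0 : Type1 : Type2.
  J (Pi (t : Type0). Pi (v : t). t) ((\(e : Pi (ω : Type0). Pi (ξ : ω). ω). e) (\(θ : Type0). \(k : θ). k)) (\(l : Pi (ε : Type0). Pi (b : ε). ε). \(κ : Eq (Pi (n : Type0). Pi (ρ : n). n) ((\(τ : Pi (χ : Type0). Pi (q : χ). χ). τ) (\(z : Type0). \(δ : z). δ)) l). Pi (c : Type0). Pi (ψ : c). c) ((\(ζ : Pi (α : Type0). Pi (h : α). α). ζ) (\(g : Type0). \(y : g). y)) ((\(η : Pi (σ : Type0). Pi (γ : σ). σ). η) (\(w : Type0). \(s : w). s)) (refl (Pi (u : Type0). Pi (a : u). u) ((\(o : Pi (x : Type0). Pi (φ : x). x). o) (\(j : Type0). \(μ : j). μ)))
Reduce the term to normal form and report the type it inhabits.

resulting normal form:
  \(t : Type0). \(v : t). v
the term's type:
  Pi (t : Type0). Pi (v : t). t


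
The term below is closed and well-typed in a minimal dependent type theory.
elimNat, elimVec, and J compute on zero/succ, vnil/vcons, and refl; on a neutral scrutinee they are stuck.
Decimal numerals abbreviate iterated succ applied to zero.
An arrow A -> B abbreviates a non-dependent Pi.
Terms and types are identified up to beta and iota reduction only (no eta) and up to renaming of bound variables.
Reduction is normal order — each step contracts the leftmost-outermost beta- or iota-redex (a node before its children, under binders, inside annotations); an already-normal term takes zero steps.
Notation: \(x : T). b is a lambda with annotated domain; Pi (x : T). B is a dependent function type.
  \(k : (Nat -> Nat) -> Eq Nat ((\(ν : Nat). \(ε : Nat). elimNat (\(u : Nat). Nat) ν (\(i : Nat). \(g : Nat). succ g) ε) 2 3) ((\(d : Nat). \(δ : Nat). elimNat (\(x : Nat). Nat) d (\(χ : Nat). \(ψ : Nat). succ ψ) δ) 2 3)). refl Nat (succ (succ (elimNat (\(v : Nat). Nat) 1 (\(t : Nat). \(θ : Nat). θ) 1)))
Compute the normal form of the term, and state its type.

reduced normal form:
  \(k : (Nat -> Nat) -> Eq Nat 5 5). refl Nat 3
inferred type:
  ((Nat -> Nat) -> Eq Nat 5 5) -> Eq Nat 3 3
observation: reduction starts at a beta-redex, and 28 normal-order steps reach the normal form.


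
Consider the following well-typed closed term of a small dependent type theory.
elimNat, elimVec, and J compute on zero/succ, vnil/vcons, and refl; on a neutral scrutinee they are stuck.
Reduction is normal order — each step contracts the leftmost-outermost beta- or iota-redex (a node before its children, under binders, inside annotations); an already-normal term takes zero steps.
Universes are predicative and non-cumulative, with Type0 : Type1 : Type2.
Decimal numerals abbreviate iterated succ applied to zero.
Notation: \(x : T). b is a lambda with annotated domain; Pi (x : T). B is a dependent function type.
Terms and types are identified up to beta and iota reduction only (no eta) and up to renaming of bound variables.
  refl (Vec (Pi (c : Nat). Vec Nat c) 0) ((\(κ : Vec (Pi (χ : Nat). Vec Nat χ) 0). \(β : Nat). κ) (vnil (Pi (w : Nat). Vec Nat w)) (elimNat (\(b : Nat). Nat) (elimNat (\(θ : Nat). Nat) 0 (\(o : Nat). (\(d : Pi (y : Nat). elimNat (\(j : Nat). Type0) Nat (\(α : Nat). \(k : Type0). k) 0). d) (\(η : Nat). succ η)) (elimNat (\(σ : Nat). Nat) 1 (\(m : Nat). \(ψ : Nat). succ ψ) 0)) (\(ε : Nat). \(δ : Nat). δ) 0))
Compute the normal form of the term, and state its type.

reduced normal form:
  refl (Vec (Pi (c : Nat). Vec Nat c) 0) (vnil (Pi (κ : Nat). Vec Nat κ))
inferred type:
  Eq (Vec (Pi (c : Nat). Vec Nat c) 0) (vnil (Pi (κ : Nat). Vec Nat κ)) (vnil (Pi (χ : Nat). Vec Nat χ))


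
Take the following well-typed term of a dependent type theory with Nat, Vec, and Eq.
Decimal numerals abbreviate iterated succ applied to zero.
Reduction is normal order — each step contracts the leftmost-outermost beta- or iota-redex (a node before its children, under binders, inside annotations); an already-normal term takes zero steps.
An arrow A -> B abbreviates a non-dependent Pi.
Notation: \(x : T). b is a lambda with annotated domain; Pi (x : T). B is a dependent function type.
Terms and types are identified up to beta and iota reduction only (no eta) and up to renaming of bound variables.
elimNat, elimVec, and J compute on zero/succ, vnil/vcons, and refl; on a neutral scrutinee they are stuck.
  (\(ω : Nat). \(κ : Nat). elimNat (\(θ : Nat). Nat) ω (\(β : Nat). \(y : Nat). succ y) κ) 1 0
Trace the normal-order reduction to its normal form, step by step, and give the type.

normal-order reduction sequence:
  (\(ω : Nat). \(κ : Nat). elimNat (\(θ : Nat). Nat) ω (\(β : Nat). \(y : Nat). succ y) κ) 1 0
  ~> (\(ω : Nat). elimNat (\(κ : Nat). Nat) 1 (\(θ : Nat). \(β : Nat). succ β) ω) 0
  ~> elimNat (\(ω : Nat). Nat) 1 (\(κ : Nat). \(θ : Nat). succ θ) 0
  ~> 1
the term's type:
  Nat


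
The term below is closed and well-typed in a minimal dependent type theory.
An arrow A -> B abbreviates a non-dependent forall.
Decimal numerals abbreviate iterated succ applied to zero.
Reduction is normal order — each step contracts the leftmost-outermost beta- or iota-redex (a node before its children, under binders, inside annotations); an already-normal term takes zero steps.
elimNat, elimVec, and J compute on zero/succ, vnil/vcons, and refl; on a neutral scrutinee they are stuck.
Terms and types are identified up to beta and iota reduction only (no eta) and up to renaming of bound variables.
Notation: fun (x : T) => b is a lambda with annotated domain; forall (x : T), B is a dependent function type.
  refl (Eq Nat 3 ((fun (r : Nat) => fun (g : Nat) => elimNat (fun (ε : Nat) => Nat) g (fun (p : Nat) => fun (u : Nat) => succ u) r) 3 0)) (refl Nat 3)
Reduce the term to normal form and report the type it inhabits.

resulting normal form:
  refl (Eq Nat 3 3) (refl Nat 3)
type:
  Eq (Eq Nat 3 3) (refl Nat 3) (refl Nat 3)
observation: normalization takes exactly 12 steps under the normal-order strategy.


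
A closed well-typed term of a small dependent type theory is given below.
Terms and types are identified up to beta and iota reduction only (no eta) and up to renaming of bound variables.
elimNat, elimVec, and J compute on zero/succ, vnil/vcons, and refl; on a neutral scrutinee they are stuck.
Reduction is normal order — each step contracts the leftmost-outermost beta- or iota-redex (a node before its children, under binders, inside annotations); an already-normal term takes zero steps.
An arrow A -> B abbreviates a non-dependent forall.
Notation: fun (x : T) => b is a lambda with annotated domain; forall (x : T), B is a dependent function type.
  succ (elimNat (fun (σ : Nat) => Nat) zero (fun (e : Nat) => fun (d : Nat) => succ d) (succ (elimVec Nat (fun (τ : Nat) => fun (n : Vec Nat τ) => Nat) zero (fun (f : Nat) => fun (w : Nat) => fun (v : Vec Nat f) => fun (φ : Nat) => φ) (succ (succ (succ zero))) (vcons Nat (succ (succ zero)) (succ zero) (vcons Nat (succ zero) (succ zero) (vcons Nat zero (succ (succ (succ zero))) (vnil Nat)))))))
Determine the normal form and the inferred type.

normal form:
  succ (succ zero)
type:
  Nat
observation: normalization takes exactly 20 steps under the normal-order strategy.


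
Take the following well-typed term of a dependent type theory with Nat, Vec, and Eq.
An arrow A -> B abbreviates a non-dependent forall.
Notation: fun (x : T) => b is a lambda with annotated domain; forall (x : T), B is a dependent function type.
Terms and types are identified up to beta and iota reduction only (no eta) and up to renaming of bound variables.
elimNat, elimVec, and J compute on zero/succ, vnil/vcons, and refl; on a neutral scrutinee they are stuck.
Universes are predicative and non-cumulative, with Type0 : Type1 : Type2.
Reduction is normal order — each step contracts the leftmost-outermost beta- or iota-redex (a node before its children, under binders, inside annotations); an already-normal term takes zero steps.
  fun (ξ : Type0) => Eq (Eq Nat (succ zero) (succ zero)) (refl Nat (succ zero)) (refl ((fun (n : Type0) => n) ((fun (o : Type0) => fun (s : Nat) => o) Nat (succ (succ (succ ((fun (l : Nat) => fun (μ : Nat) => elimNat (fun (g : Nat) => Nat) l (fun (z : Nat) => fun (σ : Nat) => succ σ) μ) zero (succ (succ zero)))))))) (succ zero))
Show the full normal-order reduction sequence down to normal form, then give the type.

normal-order reduction:
  fun (ξ : Type0) => Eq (Eq Nat (succ zero) (succ zero)) (refl Nat (succ zero)) (refl ((fun (n : Type0) => n) ((fun (o : Type0) => fun (s : Nat) => o) Nat (succ (succ (succ ((fun (l : Nat) => fun (μ : Nat) => elimNat (fun (g : Nat) => Nat) l (fun (z : Nat) => fun (σ : Nat) => succ σ) μ) zero (succ (succ zero)))))))) (succ zero))
  ~> fun (ξ : Type0) => Eq (Eq Nat (succ zero) (succ zero)) (refl Nat (succ zero)) (refl ((fun (n : Type0) => fun (o : Nat) => n) Nat (succ (succ (succ ((fun (s : Nat) => fun (l : Nat) => elimNat (fun (μ : Nat) => Nat) s (fun (g : Nat) => fun (z : Nat) => succ z) l) zero (succ (succ zero))))))) (succ zero))
  ~> fun (ξ : Type0) => Eq (Eq Nat (succ zero) (succ zero)) (refl Nat (succ zero)) (refl ((fun (n : Nat) => Nat) (succ (succ (succ ((fun (o : Nat) => fun (s : Nat) => elimNat (fun (l : Nat) => Nat) o (fun (μ : Nat) => fun (g : Nat) => succ g) s) zero (succ (succ zero))))))) (succ zero))
  ~> fun (ξ : Type0) => Eq (Eq Nat (succ zero) (succ zero)) (refl Nat (succ zero)) (refl Nat (succ zero))
type:
  Type0 -> Type0


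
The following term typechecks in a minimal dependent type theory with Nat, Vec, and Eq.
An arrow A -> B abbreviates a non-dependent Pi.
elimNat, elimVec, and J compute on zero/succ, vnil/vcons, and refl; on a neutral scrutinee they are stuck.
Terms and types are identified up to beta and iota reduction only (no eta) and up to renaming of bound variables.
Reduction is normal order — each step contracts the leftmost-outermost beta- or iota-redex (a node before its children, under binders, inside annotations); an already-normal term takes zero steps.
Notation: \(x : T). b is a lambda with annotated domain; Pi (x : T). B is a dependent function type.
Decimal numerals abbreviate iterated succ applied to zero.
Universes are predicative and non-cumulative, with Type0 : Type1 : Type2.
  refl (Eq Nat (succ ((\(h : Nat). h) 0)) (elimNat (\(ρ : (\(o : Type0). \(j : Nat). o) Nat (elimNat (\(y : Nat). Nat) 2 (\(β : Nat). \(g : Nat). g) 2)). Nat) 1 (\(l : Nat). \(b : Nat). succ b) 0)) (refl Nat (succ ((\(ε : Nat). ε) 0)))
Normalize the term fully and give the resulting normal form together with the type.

normal form:
  refl (Eq Nat 1 1) (refl Nat 1)
the term's type:
  Eq (Eq Nat 1 1) (refl Nat 1) (refl Nat 1)


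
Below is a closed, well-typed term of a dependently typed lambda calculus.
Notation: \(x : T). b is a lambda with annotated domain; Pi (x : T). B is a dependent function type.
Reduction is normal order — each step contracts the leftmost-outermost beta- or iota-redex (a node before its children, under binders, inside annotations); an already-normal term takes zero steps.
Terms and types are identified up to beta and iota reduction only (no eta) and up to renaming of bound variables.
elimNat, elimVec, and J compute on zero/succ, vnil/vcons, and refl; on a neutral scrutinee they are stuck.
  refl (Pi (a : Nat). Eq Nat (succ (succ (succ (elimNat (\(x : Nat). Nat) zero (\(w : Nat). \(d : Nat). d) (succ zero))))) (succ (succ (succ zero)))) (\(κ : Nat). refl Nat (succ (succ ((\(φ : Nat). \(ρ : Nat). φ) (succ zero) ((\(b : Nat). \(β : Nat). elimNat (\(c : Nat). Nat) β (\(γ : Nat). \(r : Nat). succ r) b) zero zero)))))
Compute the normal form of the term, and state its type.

reduced normal form:
  refl (Pi (a : Nat). Eq Nat (succ (succ (succ zero))) (succ (succ (succ zero)))) (\(x : Nat). refl Nat (succ (succ (succ zero))))
inferred type:
  Eq (Pi (a : Nat). Eq Nat (succ (succ (succ zero))) (succ (succ (succ zero)))) (\(x : Nat). refl Nat (succ (succ (succ zero)))) (\(w : Nat). refl Nat (succ (succ (succ zero))))
observation: contracting an elimNat iota-redex first, the term normalizes in 6 steps.


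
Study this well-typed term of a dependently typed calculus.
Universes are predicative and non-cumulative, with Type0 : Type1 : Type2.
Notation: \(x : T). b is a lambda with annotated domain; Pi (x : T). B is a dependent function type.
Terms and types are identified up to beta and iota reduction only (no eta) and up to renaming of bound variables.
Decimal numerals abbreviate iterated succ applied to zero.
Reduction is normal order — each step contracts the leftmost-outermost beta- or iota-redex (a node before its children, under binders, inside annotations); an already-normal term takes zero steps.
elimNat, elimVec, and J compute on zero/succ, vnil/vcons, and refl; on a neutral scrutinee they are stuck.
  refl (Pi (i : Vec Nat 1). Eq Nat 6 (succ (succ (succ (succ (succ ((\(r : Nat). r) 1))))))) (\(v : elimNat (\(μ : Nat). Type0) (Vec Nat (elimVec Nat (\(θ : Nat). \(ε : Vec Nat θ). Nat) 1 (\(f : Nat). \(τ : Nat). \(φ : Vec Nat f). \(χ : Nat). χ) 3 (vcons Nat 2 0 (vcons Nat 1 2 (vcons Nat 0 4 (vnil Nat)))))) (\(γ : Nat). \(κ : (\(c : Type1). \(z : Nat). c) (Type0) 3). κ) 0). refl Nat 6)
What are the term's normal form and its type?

normal form:
  refl (Pi (i : Vec Nat 1). Eq Nat 6 6) (\(r : Vec Nat 1). refl Nat 6)
type:
  Eq (Pi (i : Vec Nat 1). Eq Nat 6 6) (\(r : Vec Nat 1). refl Nat 6) (\(v : Vec Nat 1). refl Nat 6)


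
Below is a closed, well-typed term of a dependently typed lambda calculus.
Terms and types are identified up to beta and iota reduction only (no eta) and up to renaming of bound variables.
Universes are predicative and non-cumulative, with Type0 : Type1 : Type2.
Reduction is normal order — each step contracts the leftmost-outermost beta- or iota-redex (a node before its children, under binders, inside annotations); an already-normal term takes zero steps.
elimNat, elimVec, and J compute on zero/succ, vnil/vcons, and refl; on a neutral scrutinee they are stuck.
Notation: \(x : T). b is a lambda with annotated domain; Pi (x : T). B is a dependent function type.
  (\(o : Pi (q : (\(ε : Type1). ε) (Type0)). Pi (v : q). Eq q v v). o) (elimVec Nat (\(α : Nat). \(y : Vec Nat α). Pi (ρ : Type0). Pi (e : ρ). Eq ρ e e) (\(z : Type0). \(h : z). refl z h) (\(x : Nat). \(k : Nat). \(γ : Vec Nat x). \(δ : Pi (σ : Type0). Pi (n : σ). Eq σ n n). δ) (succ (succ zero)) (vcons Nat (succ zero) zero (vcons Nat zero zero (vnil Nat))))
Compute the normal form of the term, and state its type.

resulting normal form:
  \(o : Type0). \(q : o). refl o q
inferred type:
  Pi (o : Type0). Pi (q : o). Eq o q q


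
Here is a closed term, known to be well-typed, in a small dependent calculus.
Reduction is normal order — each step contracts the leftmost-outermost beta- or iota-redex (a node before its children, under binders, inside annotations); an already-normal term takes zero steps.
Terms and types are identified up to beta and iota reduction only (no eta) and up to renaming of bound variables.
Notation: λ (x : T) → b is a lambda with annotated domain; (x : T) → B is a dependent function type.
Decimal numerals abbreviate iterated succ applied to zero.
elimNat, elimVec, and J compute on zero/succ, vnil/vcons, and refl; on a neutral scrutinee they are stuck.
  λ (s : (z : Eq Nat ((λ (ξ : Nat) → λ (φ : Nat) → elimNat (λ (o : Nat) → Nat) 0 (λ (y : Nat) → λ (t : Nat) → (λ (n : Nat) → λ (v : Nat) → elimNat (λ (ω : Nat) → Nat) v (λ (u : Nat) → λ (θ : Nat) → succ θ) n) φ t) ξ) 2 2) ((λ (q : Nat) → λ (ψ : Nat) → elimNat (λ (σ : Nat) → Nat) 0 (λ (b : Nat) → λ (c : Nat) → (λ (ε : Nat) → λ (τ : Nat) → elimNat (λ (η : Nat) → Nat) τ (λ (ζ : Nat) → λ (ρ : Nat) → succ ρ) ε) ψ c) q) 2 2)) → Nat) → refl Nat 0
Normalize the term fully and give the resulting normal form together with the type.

resulting normal form:
  λ (s : (z : Eq Nat 4 4) → Nat) → refl Nat 0
the term's type:
  (s : (z : Eq Nat 4 4) → Nat) → Eq Nat 0 0
observation: 54 normal-order steps normalize the term, beginning with a beta-redex.


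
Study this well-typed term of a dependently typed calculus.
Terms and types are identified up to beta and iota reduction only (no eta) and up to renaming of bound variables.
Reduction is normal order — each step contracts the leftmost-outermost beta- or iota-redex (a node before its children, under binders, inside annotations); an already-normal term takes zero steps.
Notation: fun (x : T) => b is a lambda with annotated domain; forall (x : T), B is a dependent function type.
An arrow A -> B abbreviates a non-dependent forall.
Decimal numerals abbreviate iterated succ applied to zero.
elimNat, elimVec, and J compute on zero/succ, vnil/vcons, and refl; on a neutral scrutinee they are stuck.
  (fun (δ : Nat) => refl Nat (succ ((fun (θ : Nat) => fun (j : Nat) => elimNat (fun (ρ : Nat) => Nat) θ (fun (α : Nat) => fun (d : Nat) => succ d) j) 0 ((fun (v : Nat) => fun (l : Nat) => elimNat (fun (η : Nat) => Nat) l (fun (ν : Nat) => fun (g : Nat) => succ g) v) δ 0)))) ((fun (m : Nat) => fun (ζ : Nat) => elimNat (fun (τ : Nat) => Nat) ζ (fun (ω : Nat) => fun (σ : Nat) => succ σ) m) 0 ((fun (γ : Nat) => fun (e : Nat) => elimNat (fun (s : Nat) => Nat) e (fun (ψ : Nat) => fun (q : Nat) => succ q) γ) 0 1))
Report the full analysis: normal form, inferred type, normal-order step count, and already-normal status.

reduced normal form:
  refl Nat 2
type:
  Eq Nat 2 2
steps to reach normal form (normal order): 19
term was already normal: no
first redex: a beta-redex


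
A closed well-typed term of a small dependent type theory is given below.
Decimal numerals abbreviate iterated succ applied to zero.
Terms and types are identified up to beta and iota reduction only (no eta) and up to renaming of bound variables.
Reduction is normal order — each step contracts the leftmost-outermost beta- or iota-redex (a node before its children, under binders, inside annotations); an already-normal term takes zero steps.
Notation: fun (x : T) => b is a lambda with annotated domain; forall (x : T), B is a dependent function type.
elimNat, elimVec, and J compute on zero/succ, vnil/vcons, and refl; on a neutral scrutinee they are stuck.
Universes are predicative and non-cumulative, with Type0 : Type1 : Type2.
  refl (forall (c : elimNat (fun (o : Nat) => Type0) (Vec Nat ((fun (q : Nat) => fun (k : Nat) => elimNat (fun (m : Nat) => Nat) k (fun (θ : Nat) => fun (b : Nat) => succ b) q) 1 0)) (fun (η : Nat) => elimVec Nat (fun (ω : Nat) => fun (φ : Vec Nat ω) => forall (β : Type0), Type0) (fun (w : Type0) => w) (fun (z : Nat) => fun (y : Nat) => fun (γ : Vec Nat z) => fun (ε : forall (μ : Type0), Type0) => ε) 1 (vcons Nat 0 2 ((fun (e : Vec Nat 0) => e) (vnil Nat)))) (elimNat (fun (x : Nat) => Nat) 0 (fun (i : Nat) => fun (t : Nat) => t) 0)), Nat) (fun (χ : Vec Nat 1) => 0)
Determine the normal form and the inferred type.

resulting normal form:
  refl (forall (c : Vec Nat 1), Nat) (fun (o : Vec Nat 1) => 0)
the term's type:
  Eq (forall (c : Vec Nat 1), Nat) (fun (o : Vec Nat 1) => 0) (fun (q : Vec Nat 1) => 0)
observation: the term reaches its normal form after 15 normal-order steps.


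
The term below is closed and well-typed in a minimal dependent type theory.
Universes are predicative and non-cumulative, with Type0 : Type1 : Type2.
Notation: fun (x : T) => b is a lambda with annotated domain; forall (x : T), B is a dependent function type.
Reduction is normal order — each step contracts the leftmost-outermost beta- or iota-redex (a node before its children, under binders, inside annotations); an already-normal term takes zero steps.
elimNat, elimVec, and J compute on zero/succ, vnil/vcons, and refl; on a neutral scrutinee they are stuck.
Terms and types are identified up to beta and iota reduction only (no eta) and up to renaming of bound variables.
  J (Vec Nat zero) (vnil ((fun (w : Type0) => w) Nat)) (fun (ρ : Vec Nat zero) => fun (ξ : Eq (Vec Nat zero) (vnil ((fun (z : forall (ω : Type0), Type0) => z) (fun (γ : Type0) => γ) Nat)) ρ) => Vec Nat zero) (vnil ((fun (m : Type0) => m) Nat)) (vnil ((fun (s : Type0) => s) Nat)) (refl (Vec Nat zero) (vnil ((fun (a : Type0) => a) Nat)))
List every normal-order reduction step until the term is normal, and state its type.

reduction (normal order):
  J (Vec Nat zero) (vnil ((fun (w : Type0) => w) Nat)) (fun (ρ : Vec Nat zero) => fun (ξ : Eq (Vec Nat zero) (vnil ((fun (z : forall (ω : Type0), Type0) => z) (fun (γ : Type0) => γ) Nat)) ρ) => Vec Nat zero) (vnil ((fun (m : Type0) => m) Nat)) (vnil ((fun (s : Type0) => s) Nat)) (refl (Vec Nat zero) (vnil ((fun (a : Type0) => a) Nat)))
  ~> vnil ((fun (w : Type0) => w) Nat)
  ~> vnil Nat
inferred type:
  Vec Nat zero


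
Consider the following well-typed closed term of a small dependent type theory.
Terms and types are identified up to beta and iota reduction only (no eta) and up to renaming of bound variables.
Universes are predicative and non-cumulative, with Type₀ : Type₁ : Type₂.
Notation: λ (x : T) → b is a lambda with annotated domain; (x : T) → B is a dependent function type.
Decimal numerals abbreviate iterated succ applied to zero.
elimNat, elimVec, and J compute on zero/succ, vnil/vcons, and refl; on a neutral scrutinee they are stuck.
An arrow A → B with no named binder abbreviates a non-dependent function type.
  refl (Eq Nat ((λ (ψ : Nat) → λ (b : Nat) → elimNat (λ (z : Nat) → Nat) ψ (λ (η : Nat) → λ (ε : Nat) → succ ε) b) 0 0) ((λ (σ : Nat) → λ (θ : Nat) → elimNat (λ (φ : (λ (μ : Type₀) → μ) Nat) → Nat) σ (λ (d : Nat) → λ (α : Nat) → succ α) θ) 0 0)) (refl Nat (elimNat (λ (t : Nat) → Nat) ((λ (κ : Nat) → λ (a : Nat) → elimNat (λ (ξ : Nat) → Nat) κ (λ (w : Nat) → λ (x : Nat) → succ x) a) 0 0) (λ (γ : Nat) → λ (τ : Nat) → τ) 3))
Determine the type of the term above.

type:
  Eq (Eq Nat 0 0) (refl Nat 0) (refl Nat 0)


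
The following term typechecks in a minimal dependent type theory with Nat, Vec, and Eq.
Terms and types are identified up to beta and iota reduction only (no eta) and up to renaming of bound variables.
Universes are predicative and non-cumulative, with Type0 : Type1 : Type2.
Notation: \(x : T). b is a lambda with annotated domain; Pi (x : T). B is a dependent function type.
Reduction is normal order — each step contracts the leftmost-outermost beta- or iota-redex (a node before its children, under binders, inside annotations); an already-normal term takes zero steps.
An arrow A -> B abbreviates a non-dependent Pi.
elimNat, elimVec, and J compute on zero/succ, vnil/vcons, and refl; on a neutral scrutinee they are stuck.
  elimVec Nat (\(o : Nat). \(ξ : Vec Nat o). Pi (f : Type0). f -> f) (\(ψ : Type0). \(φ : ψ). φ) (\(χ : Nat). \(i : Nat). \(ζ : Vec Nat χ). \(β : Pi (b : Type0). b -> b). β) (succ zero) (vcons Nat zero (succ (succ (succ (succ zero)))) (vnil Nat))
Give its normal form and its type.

normal form:
  \(o : Type0). \(ξ : o). ξ
type:
  Pi (o : Type0). o -> o


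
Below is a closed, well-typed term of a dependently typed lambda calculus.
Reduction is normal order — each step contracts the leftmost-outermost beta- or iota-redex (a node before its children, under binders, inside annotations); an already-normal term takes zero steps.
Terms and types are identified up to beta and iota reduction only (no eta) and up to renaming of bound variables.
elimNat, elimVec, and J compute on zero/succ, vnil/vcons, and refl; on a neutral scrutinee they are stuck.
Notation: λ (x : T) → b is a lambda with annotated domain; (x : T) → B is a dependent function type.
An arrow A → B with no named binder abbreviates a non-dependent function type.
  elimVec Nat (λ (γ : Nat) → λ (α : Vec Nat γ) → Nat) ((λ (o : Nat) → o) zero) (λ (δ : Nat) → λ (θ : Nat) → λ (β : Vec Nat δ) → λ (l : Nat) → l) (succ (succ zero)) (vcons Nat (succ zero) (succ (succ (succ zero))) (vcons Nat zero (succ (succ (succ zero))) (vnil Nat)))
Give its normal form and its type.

normal form:
  zero
the term's type:
  Nat
observation: normalization takes exactly 12 steps under the normal-order strategy.


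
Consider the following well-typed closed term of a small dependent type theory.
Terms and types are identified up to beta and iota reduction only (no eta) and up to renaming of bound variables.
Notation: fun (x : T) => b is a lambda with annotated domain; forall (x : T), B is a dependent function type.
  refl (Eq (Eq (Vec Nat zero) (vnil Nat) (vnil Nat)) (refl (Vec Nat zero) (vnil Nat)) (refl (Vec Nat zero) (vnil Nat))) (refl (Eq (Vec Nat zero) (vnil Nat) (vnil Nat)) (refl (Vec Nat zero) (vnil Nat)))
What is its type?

type:
  Eq (Eq (Eq (Vec Nat zero) (vnil Nat) (vnil Nat)) (refl (Vec Nat zero) (vnil Nat)) (refl (Vec Nat zero) (vnil Nat))) (refl (Eq (Vec Nat zero) (vnil Nat) (vnil Nat)) (refl (Vec Nat zero) (vnil Nat))) (refl (Eq (Vec Nat zero) (vnil Nat) (vnil Nat)) (refl (Vec Nat zero) (vnil Nat)))


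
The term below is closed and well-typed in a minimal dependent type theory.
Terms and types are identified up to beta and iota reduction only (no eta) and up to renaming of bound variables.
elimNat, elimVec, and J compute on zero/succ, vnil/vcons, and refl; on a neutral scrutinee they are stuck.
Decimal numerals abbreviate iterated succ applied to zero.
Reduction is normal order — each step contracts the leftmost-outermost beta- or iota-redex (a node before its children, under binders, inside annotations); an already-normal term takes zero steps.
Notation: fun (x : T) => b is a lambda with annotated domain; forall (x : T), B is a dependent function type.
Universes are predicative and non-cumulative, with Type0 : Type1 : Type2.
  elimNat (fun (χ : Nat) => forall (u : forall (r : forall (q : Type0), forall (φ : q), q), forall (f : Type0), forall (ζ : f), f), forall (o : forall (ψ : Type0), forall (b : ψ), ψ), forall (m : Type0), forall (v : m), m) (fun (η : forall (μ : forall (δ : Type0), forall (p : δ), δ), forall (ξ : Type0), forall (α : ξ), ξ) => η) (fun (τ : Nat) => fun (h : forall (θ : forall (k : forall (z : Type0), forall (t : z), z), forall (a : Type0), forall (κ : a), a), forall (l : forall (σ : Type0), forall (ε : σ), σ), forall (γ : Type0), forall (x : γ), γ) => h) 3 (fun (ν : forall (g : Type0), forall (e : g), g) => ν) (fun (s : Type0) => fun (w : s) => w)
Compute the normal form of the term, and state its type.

resulting normal form:
  fun (χ : Type0) => fun (u : χ) => u
inferred type:
  forall (χ : Type0), forall (u : χ), χ
observation: 12 normal-order steps normalize the term, beginning with an elimNat iota-redex.


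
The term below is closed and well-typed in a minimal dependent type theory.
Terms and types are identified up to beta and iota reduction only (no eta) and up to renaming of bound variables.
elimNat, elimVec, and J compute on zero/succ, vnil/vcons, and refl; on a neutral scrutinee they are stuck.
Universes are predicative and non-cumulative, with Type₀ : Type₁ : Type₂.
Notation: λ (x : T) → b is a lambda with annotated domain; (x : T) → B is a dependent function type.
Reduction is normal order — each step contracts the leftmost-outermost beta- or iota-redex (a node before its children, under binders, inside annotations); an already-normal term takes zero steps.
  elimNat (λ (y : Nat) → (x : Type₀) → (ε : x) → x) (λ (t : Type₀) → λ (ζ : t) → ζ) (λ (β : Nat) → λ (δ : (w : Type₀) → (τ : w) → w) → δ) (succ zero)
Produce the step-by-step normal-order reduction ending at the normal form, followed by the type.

normal-order reduction sequence:
  elimNat (λ (y : Nat) → (x : Type₀) → (ε : x) → x) (λ (t : Type₀) → λ (ζ : t) → ζ) (λ (β : Nat) → λ (δ : (w : Type₀) → (τ : w) → w) → δ) (succ zero)
  ~> (λ (y : Nat) → λ (x : (ε : Type₀) → (t : ε) → ε) → x) zero (elimNat (λ (ζ : Nat) → (β : Type₀) → (δ : β) → β) (λ (w : Type₀) → λ (τ : w) → τ) (λ (γ : Nat) → λ (φ : (z : Type₀) → (a : z) → z) → φ) zero)
  ~> (λ (y : (x : Type₀) → (ε : x) → x) → y) (elimNat (λ (t : Nat) → (ζ : Type₀) → (β : ζ) → ζ) (λ (δ : Type₀) → λ (w : δ) → w) (λ (τ : Nat) → λ (γ : (φ : Type₀) → (z : φ) → φ) → γ) zero)
  ~> elimNat (λ (y : Nat) → (x : Type₀) → (ε : x) → x) (λ (t : Type₀) → λ (ζ : t) → ζ) (λ (β : Nat) → λ (δ : (w : Type₀) → (τ : w) → w) → δ) zero
  ~> λ (y : Type₀) → λ (x : y) → x
inferred type:
  (y : Type₀) → (x : y) → y


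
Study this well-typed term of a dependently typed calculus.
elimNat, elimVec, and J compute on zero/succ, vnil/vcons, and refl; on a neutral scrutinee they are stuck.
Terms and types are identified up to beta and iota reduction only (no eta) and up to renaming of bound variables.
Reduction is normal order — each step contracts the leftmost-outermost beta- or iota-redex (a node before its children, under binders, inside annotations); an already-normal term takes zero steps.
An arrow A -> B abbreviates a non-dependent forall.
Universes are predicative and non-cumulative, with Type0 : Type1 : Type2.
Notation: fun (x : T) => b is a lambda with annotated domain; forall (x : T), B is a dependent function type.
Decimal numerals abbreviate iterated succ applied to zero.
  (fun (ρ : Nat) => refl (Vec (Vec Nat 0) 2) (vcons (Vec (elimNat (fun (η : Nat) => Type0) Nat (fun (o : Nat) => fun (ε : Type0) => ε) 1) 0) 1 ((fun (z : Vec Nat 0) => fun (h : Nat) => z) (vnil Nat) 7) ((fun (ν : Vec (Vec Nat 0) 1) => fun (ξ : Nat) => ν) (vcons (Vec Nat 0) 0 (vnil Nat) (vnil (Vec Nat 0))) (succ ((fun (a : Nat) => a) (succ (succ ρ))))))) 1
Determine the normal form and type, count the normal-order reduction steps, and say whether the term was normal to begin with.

resulting normal form:
  refl (Vec (Vec Nat 0) 2) (vcons (Vec Nat 0) 1 (vnil Nat) (vcons (Vec Nat 0) 0 (vnil Nat) (vnil (Vec Nat 0))))
the term's type:
  Eq (Vec (Vec Nat 0) 2) (vcons (Vec Nat 0) 1 (vnil Nat) (vcons (Vec Nat 0) 0 (vnil Nat) (vnil (Vec Nat 0)))) (vcons (Vec Nat 0) 1 (vnil Nat) (vcons (Vec Nat 0) 0 (vnil Nat) (vnil (Vec Nat 0))))
steps to reach normal form (normal order): 9
already normal: no
first redex: a beta-redex


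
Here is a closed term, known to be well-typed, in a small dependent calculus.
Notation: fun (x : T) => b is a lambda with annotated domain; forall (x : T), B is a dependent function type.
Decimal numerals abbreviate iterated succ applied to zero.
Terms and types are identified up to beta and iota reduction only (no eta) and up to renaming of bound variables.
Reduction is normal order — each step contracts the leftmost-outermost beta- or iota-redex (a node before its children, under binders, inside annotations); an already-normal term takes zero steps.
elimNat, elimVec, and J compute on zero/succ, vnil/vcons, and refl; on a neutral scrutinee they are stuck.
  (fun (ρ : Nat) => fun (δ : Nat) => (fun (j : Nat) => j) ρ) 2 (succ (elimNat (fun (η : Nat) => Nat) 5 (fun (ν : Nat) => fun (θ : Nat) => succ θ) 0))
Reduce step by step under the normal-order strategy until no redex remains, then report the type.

normal-order reduction sequence:
  (fun (ρ : Nat) => fun (δ : Nat) => (fun (j : Nat) => j) ρ) 2 (succ (elimNat (fun (η : Nat) => Nat) 5 (fun (ν : Nat) => fun (θ : Nat) => succ θ) 0))
  ~> (fun (ρ : Nat) => (fun (δ : Nat) => δ) 2) (succ (elimNat (fun (j : Nat) => Nat) 5 (fun (η : Nat) => fun (ν : Nat) => succ ν) 0))
  ~> (fun (ρ : Nat) => ρ) 2
  ~> 2
inferred type:
  Nat


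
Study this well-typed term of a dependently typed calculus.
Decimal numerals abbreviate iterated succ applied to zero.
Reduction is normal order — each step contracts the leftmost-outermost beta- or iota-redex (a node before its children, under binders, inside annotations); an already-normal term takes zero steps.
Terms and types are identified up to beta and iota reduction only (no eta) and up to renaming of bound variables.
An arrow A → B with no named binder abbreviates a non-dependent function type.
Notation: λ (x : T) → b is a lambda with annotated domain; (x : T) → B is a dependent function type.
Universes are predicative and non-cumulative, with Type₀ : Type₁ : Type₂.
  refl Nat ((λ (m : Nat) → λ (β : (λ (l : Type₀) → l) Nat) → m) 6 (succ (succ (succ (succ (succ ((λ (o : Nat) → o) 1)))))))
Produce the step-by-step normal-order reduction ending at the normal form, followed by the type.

normal-order reduction:
  refl Nat ((λ (m : Nat) → λ (β : (λ (l : Type₀) → l) Nat) → m) 6 (succ (succ (succ (succ (succ ((λ (o : Nat) → o) 1)))))))
  ~> refl Nat ((λ (m : (λ (β : Type₀) → β) Nat) → 6) (succ (succ (succ (succ (succ ((λ (l : Nat) → l) 1)))))))
  ~> refl Nat 6
the term's type:
  Eq Nat 6 6


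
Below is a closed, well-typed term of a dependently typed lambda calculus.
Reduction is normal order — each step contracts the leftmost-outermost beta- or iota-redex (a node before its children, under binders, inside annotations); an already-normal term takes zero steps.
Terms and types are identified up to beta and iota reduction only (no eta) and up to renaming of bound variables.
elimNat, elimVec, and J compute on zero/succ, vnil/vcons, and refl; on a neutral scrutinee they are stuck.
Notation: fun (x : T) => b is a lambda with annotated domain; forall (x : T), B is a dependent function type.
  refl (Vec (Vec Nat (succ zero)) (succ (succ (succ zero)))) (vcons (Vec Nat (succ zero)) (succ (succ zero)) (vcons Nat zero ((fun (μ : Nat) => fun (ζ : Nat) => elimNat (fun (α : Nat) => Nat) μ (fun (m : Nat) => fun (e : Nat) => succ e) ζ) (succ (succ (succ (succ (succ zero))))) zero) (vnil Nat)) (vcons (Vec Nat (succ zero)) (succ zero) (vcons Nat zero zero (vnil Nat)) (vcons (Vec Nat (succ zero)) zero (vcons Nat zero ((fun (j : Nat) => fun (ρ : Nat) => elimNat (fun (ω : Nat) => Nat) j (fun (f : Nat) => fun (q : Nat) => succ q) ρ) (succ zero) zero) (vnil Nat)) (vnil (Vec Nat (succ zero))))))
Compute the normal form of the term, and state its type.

resulting normal form:
  refl (Vec (Vec Nat (succ zero)) (succ (succ (succ zero)))) (vcons (Vec Nat (succ zero)) (succ (succ zero)) (vcons Nat zero (succ (succ (succ (succ (succ zero))))) (vnil Nat)) (vcons (Vec Nat (succ zero)) (succ zero) (vcons Nat zero zero (vnil Nat)) (vcons (Vec Nat (succ zero)) zero (vcons Nat zero (succ zero) (vnil Nat)) (vnil (Vec Nat (succ zero))))))
type:
  Eq (Vec (Vec Nat (succ zero)) (succ (succ (succ zero)))) (vcons (Vec Nat (succ zero)) (succ (succ zero)) (vcons Nat zero (succ (succ (succ (succ (succ zero))))) (vnil Nat)) (vcons (Vec Nat (succ zero)) (succ zero) (vcons Nat zero zero (vnil Nat)) (vcons (Vec Nat (succ zero)) zero (vcons Nat zero (succ zero) (vnil Nat)) (vnil (Vec Nat (succ zero)))))) (vcons (Vec Nat (succ zero)) (succ (succ zero)) (vcons Nat zero (succ (succ (succ (succ (succ zero))))) (vnil Nat)) (vcons (Vec Nat (succ zero)) (succ zero) (vcons Nat zero zero (vnil Nat)) (vcons (Vec Nat (succ zero)) zero (vcons Nat zero (succ zero) (vnil Nat)) (vnil (Vec Nat (succ zero))))))
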